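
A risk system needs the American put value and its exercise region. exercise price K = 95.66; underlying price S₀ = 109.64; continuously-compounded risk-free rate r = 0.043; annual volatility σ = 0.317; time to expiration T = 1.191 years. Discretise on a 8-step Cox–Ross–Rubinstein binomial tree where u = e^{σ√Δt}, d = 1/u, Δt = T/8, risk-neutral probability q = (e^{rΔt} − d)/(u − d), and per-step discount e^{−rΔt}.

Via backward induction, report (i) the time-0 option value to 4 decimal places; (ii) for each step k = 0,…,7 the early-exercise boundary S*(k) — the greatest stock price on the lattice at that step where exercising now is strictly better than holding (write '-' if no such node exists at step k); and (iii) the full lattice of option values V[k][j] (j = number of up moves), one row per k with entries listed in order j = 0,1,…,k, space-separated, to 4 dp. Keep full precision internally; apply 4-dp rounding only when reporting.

params: Δt=0.14888 u=1.13011 d=0.88487 q=0.49565 e^(-rΔt)=0.99362
t_8 payoffs: 54.4491 43.0278 28.4412 9.8121 0.0000 0.0000 0.0000 0.0000 0.0000
t_7: node(7,0) S=46.5728 payoff=49.0872 vs cont=48.4768 → 49.0872 [stop]  node(7,1) S=59.4800 payoff=36.1800 vs cont=35.5695 → 36.1800 [stop]  node(7,2) S=75.9644 payoff=19.6956 vs cont=19.0851 → 19.6956 [stop]  node(7,3) S=97.0174 payoff=0.0000 vs cont=4.9172 → 4.9172 [wait]  node(7,4) S=123.9049 payoff=0.0000 vs cont=0.0000 → 0.0000 [wait]  node(7,5) S=158.2442 payoff=0.0000 vs cont=0.0000 → 0.0000 [wait]  node(7,6) S=202.1002 payoff=0.0000 vs cont=0.0000 → 0.0000 [wait]  node(7,7) S=258.1107 payoff=0.0000 vs cont=0.0000 → 0.0000 [wait]  ⇒ S*(7)=75.9644
t_6: node(6,0) S=52.6322 payoff=43.0278 vs cont=42.4174 → 43.0278 [stop]  node(6,1) S=67.2188 payoff=28.4412 vs cont=27.8308 → 28.4412 [stop]  node(6,2) S=85.8479 payoff=9.8121 vs cont=12.2917 → 12.2917 [wait]  node(6,3) S=109.6400 payoff=0.0000 vs cont=2.4642 → 2.4642 [wait]  node(6,4) S=140.0258 payoff=0.0000 vs cont=0.0000 → 0.0000 [wait]  node(6,5) S=178.8328 payoff=0.0000 vs cont=0.0000 → 0.0000 [wait]  node(6,6) S=228.3949 payoff=0.0000 vs cont=0.0000 → 0.0000 [wait]  ⇒ S*(6)=67.2188
t_5: node(5,0) S=59.4800 payoff=36.1800 vs cont=35.5695 → 36.1800 [stop]  node(5,1) S=75.9644 payoff=19.6956 vs cont=20.3063 → 20.3063 [wait]  node(5,2) S=97.0174 payoff=0.0000 vs cont=7.3734 → 7.3734 [wait]  node(5,3) S=123.9049 payoff=0.0000 vs cont=1.2349 → 1.2349 [wait]  node(5,4) S=158.2442 payoff=0.0000 vs cont=0.0000 → 0.0000 [wait]  node(5,5) S=202.1002 payoff=0.0000 vs cont=0.0000 → 0.0000 [wait]  ⇒ S*(5)=59.4800
t_4: node(4,0) S=67.2188 payoff=28.4412 vs cont=28.1316 → 28.4412 [stop]  node(4,1) S=85.8479 payoff=9.8121 vs cont=13.8075 → 13.8075 [wait]  node(4,2) S=109.6400 payoff=0.0000 vs cont=4.3032 → 4.3032 [wait]  node(4,3) S=140.0258 payoff=0.0000 vs cont=0.6188 → 0.6188 [wait]  node(4,4) S=178.8328 payoff=0.0000 vs cont=0.0000 → 0.0000 [wait]  ⇒ S*(4)=67.2188
t_3: node(3,0) S=75.9644 payoff=19.6956 vs cont=21.0528 → 21.0528 [wait]  node(3,1) S=97.0174 payoff=0.0000 vs cont=9.0386 → 9.0386 [wait]  node(3,2) S=123.9049 payoff=0.0000 vs cont=2.4612 → 2.4612 [wait]  node(3,3) S=158.2442 payoff=0.0000 vs cont=0.3101 → 0.3101 [wait]  ⇒ S*(3)=-
t_2: node(2,0) S=85.8479 payoff=9.8121 vs cont=15.0017 → 15.0017 [wait]  node(2,1) S=109.6400 payoff=0.0000 vs cont=5.7417 → 5.7417 [wait]  node(2,2) S=140.0258 payoff=0.0000 vs cont=1.3861 → 1.3861 [wait]  ⇒ S*(2)=-
t_1: node(1,0) S=97.0174 payoff=0.0000 vs cont=10.3455 → 10.3455 [wait]  node(1,1) S=123.9049 payoff=0.0000 vs cont=3.5600 → 3.5600 [wait]  ⇒ S*(1)=-
t_0: node(0,0) S=109.6400 payoff=0.0000 vs cont=6.9378 → 6.9378 [wait]  ⇒ S*(0)=-

price = 6.9378
boundary = - - - - 67.2188 59.4800 67.2188 75.9644
tree:
6.9378
10.3455 3.5600
15.0017 5.7417 1.3861
21.0528 9.0386 2.4612 0.3101
28.4412 13.8075 4.3032 0.6188 0.0000
36.1800 20.3063 7.3734 1.2349 0.0000 0.0000
43.0278 28.4412 12.2917 2.4642 0.0000 0.0000 0.0000
49.0872 36.1800 19.6956 4.9172 0.0000 0.0000 0.0000 0.0000
54.4491 43.0278 28.4412 9.8121 0.0000 0.0000 0.0000 0.0000 0.0000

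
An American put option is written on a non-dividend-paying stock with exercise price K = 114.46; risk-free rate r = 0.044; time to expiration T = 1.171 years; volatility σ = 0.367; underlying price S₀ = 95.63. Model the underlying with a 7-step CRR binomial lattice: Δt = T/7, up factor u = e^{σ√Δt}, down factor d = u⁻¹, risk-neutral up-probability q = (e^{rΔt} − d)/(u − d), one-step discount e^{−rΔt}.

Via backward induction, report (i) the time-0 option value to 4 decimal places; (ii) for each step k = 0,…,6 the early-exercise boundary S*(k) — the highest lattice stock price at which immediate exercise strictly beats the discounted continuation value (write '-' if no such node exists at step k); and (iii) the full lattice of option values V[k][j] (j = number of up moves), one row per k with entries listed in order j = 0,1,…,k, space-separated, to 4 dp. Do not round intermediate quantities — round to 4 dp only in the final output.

price = 24.7092
boundary = - - 70.8296 60.9572 70.8296 82.3009 95.6300
tree:
24.7092
33.4275 15.9025
43.6304 23.1894 8.4697
53.5028 32.5662 13.6660 3.1257
61.9992 43.6304 21.4081 5.7198 0.4412
69.3113 53.5028 32.1591 10.4106 0.8665 0.0000
75.6043 61.9992 43.6304 18.8300 1.7017 0.0000 0.0000
81.0201 69.3113 53.5028 32.1591 3.3421 0.0000 0.0000 0.0000

Δt=0.16729, u=1.16196, d=0.86062, q=0.48706, disc=e^(-rΔt)=0.99267
k=7 terminal: V=max(K-S,0) → 81.0201 69.3113 53.5028 32.1591 3.3421 0.0000 0.0000 0.0000
k=6: j=0 S=38.8557 intr=75.6043 cont=74.7649 V=75.6043[EX]; j=1 S=52.4608 intr=61.9992 cont=61.1598 V=61.9992[EX]; j=2 S=70.8296 intr=43.6304 cont=42.7910 V=43.6304[EX]; j=3 S=95.6300 intr=18.8300 cont=17.9906 V=18.8300[EX]; j=4 S=129.1141 intr=0.0000 cont=1.7017 V=1.7017[hold]; j=5 S=174.3225 intr=0.0000 cont=0.0000 V=0.0000[hold]; j=6 S=235.3602 intr=0.0000 cont=0.0000 V=0.0000[hold]  S*(6)=95.6300
k=5: j=0 S=45.1487 intr=69.3113 cont=68.4719 V=69.3113[EX]; j=1 S=60.9572 intr=53.5028 cont=52.6634 V=53.5028[EX]; j=2 S=82.3009 intr=32.1591 cont=31.3197 V=32.1591[EX]; j=3 S=111.1179 intr=3.3421 cont=10.4106 V=10.4106[hold]; j=4 S=150.0250 intr=0.0000 cont=0.8665 V=0.8665[hold]; j=5 S=202.5551 intr=0.0000 cont=0.0000 V=0.0000[hold]  S*(5)=82.3009
k=4: j=0 S=52.4608 intr=61.9992 cont=61.1598 V=61.9992[EX]; j=1 S=70.8296 intr=43.6304 cont=42.7910 V=43.6304[EX]; j=2 S=95.6300 intr=18.8300 cont=21.4081 V=21.4081[hold]; j=3 S=129.1141 intr=0.0000 cont=5.7198 V=5.7198[hold]; j=4 S=174.3225 intr=0.0000 cont=0.4412 V=0.4412[hold]  S*(4)=70.8296
k=3: j=0 S=60.9572 intr=53.5028 cont=52.6634 V=53.5028[EX]; j=1 S=82.3009 intr=32.1591 cont=32.5662 V=32.5662[hold]; j=2 S=111.1179 intr=3.3421 cont=13.6660 V=13.6660[hold]; j=3 S=150.0250 intr=0.0000 cont=3.1257 V=3.1257[hold]  S*(3)=60.9572
k=2: j=0 S=70.8296 intr=43.6304 cont=42.9879 V=43.6304[EX]; j=1 S=95.6300 intr=18.8300 cont=23.1894 V=23.1894[hold]; j=2 S=129.1141 intr=0.0000 cont=8.4697 V=8.4697[hold]  S*(2)=70.8296
k=1: j=0 S=82.3009 intr=32.1591 cont=33.4275 V=33.4275[hold]; j=1 S=111.1179 intr=3.3421 cont=15.9025 V=15.9025[hold]  S*(1)=-
k=0: j=0 S=95.6300 intr=18.8300 cont=24.7092 V=24.7092[hold]  S*(0)=-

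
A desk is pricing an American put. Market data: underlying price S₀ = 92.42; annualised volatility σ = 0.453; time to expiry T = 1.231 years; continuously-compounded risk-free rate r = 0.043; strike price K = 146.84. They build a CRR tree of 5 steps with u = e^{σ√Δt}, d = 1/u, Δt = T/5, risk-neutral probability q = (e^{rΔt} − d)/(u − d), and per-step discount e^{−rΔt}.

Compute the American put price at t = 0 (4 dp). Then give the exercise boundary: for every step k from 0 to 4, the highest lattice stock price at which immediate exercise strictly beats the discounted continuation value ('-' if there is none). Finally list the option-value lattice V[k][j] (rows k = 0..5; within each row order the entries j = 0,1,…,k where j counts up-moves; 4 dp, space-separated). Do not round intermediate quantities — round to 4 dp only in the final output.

Δt=0.24620  u=1.25204  d=0.79870  q=0.46752  discount=0.98947
step 5 (expiry): payoffs max(K−S,0) = 116.8014 99.7516 73.0243 31.1267 0.0000 0.0000
step 4: (k=4,j=0): S=37.6095, (K−S)⁺=109.2305, hold=107.6842 ⇒ V=109.2305 exercise | (k=4,j=1): S=58.9565, (K−S)⁺=87.8835, hold=86.3372 ⇒ V=87.8835 exercise | (k=4,j=2): S=92.4200, (K−S)⁺=54.4200, hold=52.8737 ⇒ V=54.4200 exercise | (k=4,j=3): S=144.8773, (K−S)⁺=1.9627, hold=16.3998 ⇒ V=16.3998 continue | (k=4,j=4): S=227.1093, (K−S)⁺=0.0000, hold=0.0000 ⇒ V=0.0000 continue  boundary S*=92.4200
step 3: (k=3,j=0): S=47.0884, (K−S)⁺=99.7516, hold=98.2052 ⇒ V=99.7516 exercise | (k=3,j=1): S=73.8157, (K−S)⁺=73.0243, hold=71.4780 ⇒ V=73.0243 exercise | (k=3,j=2): S=115.7133, (K−S)⁺=31.1267, hold=36.2590 ⇒ V=36.2590 continue | (k=3,j=3): S=181.3918, (K−S)⁺=0.0000, hold=8.6406 ⇒ V=8.6406 continue  boundary S*=73.8157
step 2: (k=2,j=0): S=58.9565, (K−S)⁺=87.8835, hold=86.3372 ⇒ V=87.8835 exercise | (k=2,j=1): S=92.4200, (K−S)⁺=54.4200, hold=55.2478 ⇒ V=55.2478 continue | (k=2,j=2): S=144.8773, (K−S)⁺=1.9627, hold=23.1010 ⇒ V=23.1010 continue  boundary S*=58.9565
step 1: (k=1,j=0): S=73.8157, (K−S)⁺=73.0243, hold=71.8609 ⇒ V=73.0243 exercise | (k=1,j=1): S=115.7133, (K−S)⁺=31.1267, hold=39.7950 ⇒ V=39.7950 continue  boundary S*=73.8157
step 0: (k=0,j=0): S=92.4200, (K−S)⁺=54.4200, hold=56.8836 ⇒ V=56.8836 continue  boundary S*=-

price = 56.8836
boundary = - 73.8157 58.9565 73.8157 92.4200
tree:
56.8836
73.0243 39.7950
87.8835 55.2478 23.1010
99.7516 73.0243 36.2590 8.6406
109.2305 87.8835 54.4200 16.3998 0.0000
116.8014 99.7516 73.0243 31.1267 0.0000 0.0000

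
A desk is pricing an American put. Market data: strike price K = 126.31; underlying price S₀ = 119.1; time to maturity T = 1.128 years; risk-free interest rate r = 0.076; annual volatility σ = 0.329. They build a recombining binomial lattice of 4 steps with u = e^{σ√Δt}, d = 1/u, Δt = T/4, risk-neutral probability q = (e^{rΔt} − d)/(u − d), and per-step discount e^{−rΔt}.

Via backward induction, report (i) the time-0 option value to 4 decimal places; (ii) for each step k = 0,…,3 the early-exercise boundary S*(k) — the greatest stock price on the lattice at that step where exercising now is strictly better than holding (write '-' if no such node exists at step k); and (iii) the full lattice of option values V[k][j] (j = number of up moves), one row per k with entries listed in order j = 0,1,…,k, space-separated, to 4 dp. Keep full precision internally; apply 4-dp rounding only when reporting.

price = 16.5901
boundary = - - 83.9769 100.0082
tree:
16.5901
27.1330 7.4782
42.3331 14.1303 1.6040
55.7947 26.3018 3.4007 0.0000
67.0983 42.3331 7.2100 0.0000 0.0000

Δt=0.28200, u=1.19090, d=0.83970, q=0.51812, disc=e^(-rΔt)=0.97880
k=4 terminal: V=max(K-S,0) → 67.0983 42.3331 7.2100 0.0000 0.0000
k=3: j=0 S=70.5153 intr=55.7947 cont=53.1164 V=55.7947[EX]; j=1 S=100.0082 intr=26.3018 cont=23.6235 V=26.3018[EX]; j=2 S=141.8364 intr=0.0000 cont=3.4007 V=3.4007[hold]; j=3 S=201.1592 intr=0.0000 cont=0.0000 V=0.0000[hold]  S*(3)=100.0082
k=2: j=0 S=83.9769 intr=42.3331 cont=39.6549 V=42.3331[EX]; j=1 S=119.1000 intr=7.2100 cont=14.1303 V=14.1303[hold]; j=2 S=168.9133 intr=0.0000 cont=1.6040 V=1.6040[hold]  S*(2)=83.9769
k=1: j=0 S=100.0082 intr=26.3018 cont=27.1330 V=27.1330[hold]; j=1 S=141.8364 intr=0.0000 cont=7.4782 V=7.4782[hold]  S*(1)=-
k=0: j=0 S=119.1000 intr=7.2100 cont=16.5901 V=16.5901[hold]  S*(0)=-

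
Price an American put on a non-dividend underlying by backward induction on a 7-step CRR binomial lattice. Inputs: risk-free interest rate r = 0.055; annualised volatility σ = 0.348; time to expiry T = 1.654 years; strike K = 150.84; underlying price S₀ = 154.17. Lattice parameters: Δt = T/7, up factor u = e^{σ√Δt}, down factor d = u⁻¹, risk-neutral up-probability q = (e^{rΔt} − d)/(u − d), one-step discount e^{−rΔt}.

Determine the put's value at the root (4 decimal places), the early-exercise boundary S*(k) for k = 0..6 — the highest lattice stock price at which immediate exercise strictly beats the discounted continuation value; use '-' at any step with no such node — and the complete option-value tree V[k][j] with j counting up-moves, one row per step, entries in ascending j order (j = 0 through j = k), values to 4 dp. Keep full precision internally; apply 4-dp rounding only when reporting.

price = 20.5669
boundary = - - - 92.8120 78.3680 92.8120 109.9181
tree:
20.5669
30.0565 11.4776
42.5366 18.1820 4.9754
58.0280 27.9347 8.7626 1.2628
72.4720 41.2849 15.1213 2.5398 0.0000
84.6681 58.0280 25.3795 5.1082 0.0000 0.0000
94.9662 72.4720 40.9219 10.2737 0.0000 0.0000 0.0000
103.6617 84.6681 58.0280 20.6629 0.0000 0.0000 0.0000 0.0000

Δt=0.23629, u=1.18431, d=0.84437, q=0.49629, disc=e^(-rΔt)=0.98709
k=7 terminal: V=max(K-S,0) → 103.6617 84.6681 58.0280 20.6629 0.0000 0.0000 0.0000 0.0000
k=6: j=0 S=55.8738 intr=94.9662 cont=93.0186 V=94.9662[EX]; j=1 S=78.3680 intr=72.4720 cont=70.5244 V=72.4720[EX]; j=2 S=109.9181 intr=40.9219 cont=38.9743 V=40.9219[EX]; j=3 S=154.1700 intr=0.0000 cont=10.2737 V=10.2737[hold]; j=4 S=216.2372 intr=0.0000 cont=0.0000 V=0.0000[hold]; j=5 S=303.2921 intr=0.0000 cont=0.0000 V=0.0000[hold]; j=6 S=425.3943 intr=0.0000 cont=0.0000 V=0.0000[hold]  S*(6)=109.9181
k=5: j=0 S=66.1719 intr=84.6681 cont=82.7205 V=84.6681[EX]; j=1 S=92.8120 intr=58.0280 cont=56.0804 V=58.0280[EX]; j=2 S=130.1771 intr=20.6629 cont=25.3795 V=25.3795[hold]; j=3 S=182.5850 intr=0.0000 cont=5.1082 V=5.1082[hold]; j=4 S=256.0919 intr=0.0000 cont=0.0000 V=0.0000[hold]; j=5 S=359.1918 intr=0.0000 cont=0.0000 V=0.0000[hold]  S*(5)=92.8120
k=4: j=0 S=78.3680 intr=72.4720 cont=70.5244 V=72.4720[EX]; j=1 S=109.9181 intr=40.9219 cont=41.2849 V=41.2849[hold]; j=2 S=154.1700 intr=0.0000 cont=15.1213 V=15.1213[hold]; j=3 S=216.2372 intr=0.0000 cont=2.5398 V=2.5398[hold]; j=4 S=303.2921 intr=0.0000 cont=0.0000 V=0.0000[hold]  S*(4)=78.3680
k=3: j=0 S=92.8120 intr=58.0280 cont=56.2583 V=58.0280[EX]; j=1 S=130.1771 intr=20.6629 cont=27.9347 V=27.9347[hold]; j=2 S=182.5850 intr=0.0000 cont=8.7626 V=8.7626[hold]; j=3 S=256.0919 intr=0.0000 cont=1.2628 V=1.2628[hold]  S*(3)=92.8120
k=2: j=0 S=109.9181 intr=40.9219 cont=42.5366 V=42.5366[hold]; j=1 S=154.1700 intr=0.0000 cont=18.1820 V=18.1820[hold]; j=2 S=216.2372 intr=0.0000 cont=4.9754 V=4.9754[hold]  S*(2)=-
k=1: j=0 S=130.1771 intr=20.6629 cont=30.0565 V=30.0565[hold]; j=1 S=182.5850 intr=0.0000 cont=11.4776 V=11.4776[hold]  S*(1)=-
k=0: j=0 S=154.1700 intr=0.0000 cont=20.5669 V=20.5669[hold]  S*(0)=-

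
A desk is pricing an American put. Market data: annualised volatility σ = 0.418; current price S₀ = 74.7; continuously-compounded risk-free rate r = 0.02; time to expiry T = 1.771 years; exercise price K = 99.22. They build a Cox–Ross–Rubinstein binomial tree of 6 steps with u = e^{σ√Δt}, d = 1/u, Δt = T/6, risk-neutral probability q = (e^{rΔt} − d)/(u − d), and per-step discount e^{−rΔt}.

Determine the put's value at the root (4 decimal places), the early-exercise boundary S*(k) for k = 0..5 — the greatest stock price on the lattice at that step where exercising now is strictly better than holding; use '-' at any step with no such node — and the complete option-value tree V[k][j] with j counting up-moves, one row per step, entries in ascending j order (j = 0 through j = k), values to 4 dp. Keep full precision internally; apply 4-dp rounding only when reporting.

params: Δt=0.29517 u=1.25495 d=0.79684 q=0.45639 e^(-rΔt)=0.99411
t_6 payoffs: 80.0968 69.1028 51.7885 24.5200 0.0000 0.0000 0.0000
t_5: node(5,0) S=23.9987 payoff=75.2213 vs cont=74.6373 → 75.2213 [stop]  node(5,1) S=37.7956 payoff=61.4244 vs cont=60.8404 → 61.4244 [stop]  node(5,2) S=59.5243 payoff=39.6957 vs cont=39.1117 → 39.6957 [stop]  node(5,3) S=93.7448 payoff=5.4752 vs cont=13.2508 → 13.2508 [wait]  node(5,4) S=147.6388 payoff=0.0000 vs cont=0.0000 → 0.0000 [wait]  node(5,5) S=232.5165 payoff=0.0000 vs cont=0.0000 → 0.0000 [wait]  ⇒ S*(5)=59.5243
t_4: node(4,0) S=30.1172 payoff=69.1028 vs cont=68.5188 → 69.1028 [stop]  node(4,1) S=47.4315 payoff=51.7885 vs cont=51.2044 → 51.7885 [stop]  node(4,2) S=74.7000 payoff=24.5200 vs cont=27.4638 → 27.4638 [wait]  node(4,3) S=117.6451 payoff=0.0000 vs cont=7.1608 → 7.1608 [wait]  node(4,4) S=185.2794 payoff=0.0000 vs cont=0.0000 → 0.0000 [wait]  ⇒ S*(4)=47.4315
t_3: node(3,0) S=37.7956 payoff=61.4244 vs cont=60.8404 → 61.4244 [stop]  node(3,1) S=59.5243 payoff=39.6957 vs cont=40.4474 → 40.4474 [wait]  node(3,2) S=93.7448 payoff=5.4752 vs cont=18.0906 → 18.0906 [wait]  node(3,3) S=147.6388 payoff=0.0000 vs cont=3.8698 → 3.8698 [wait]  ⇒ S*(3)=37.7956
t_2: node(2,0) S=47.4315 payoff=51.7885 vs cont=51.5455 → 51.7885 [stop]  node(2,1) S=74.7000 payoff=24.5200 vs cont=30.0659 → 30.0659 [wait]  node(2,2) S=117.6451 payoff=0.0000 vs cont=11.5320 → 11.5320 [wait]  ⇒ S*(2)=47.4315
t_1: node(1,0) S=59.5243 payoff=39.6957 vs cont=41.6279 → 41.6279 [wait]  node(1,1) S=93.7448 payoff=5.4752 vs cont=21.4800 → 21.4800 [wait]  ⇒ S*(1)=-
t_0: node(0,0) S=74.7000 payoff=24.5200 vs cont=32.2416 → 32.2416 [wait]  ⇒ S*(0)=-

price = 32.2416
boundary = - - 47.4315 37.7956 47.4315 59.5243
tree:
32.2416
41.6279 21.4800
51.7885 30.0659 11.5320
61.4244 40.4474 18.0906 3.8698
69.1028 51.7885 27.4638 7.1608 0.0000
75.2213 61.4244 39.6957 13.2508 0.0000 0.0000
80.0968 69.1028 51.7885 24.5200 0.0000 0.0000 0.0000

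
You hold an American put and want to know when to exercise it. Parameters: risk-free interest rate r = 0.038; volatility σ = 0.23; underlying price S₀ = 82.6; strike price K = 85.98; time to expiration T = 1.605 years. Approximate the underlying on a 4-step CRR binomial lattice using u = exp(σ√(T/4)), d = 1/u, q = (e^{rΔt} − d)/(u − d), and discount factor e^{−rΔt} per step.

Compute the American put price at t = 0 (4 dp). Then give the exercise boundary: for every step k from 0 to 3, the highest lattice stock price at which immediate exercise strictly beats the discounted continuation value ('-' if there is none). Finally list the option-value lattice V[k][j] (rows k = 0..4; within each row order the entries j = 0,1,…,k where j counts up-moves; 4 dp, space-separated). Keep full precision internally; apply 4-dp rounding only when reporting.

price = 9.4684
boundary = - - 61.7211 71.4014
tree:
9.4684
15.5070 4.0903
24.2589 7.7654 0.7674
32.6268 14.5786 1.6106 0.0000
39.8602 24.2589 3.3800 0.0000 0.0000

Δt=0.40125, u=1.15684, d=0.86442, q=0.51618, disc=e^(-rΔt)=0.98487
k=4 terminal: V=max(K-S,0) → 39.8602 24.2589 3.3800 0.0000 0.0000
k=3: j=0 S=53.3532 intr=32.6268 cont=31.3258 V=32.6268[EX]; j=1 S=71.4014 intr=14.5786 cont=13.2775 V=14.5786[EX]; j=2 S=95.5550 intr=0.0000 cont=1.6106 V=1.6106[hold]; j=3 S=127.8791 intr=0.0000 cont=0.0000 V=0.0000[hold]  S*(3)=71.4014
k=2: j=0 S=61.7211 intr=24.2589 cont=22.9579 V=24.2589[EX]; j=1 S=82.6000 intr=3.3800 cont=7.7654 V=7.7654[hold]; j=2 S=110.5418 intr=0.0000 cont=0.7674 V=0.7674[hold]  S*(2)=61.7211
k=1: j=0 S=71.4014 intr=14.5786 cont=15.5070 V=15.5070[hold]; j=1 S=95.5550 intr=0.0000 cont=4.0903 V=4.0903[hold]  S*(1)=-
k=0: j=0 S=82.6000 intr=3.3800 cont=9.4684 V=9.4684[hold]  S*(0)=-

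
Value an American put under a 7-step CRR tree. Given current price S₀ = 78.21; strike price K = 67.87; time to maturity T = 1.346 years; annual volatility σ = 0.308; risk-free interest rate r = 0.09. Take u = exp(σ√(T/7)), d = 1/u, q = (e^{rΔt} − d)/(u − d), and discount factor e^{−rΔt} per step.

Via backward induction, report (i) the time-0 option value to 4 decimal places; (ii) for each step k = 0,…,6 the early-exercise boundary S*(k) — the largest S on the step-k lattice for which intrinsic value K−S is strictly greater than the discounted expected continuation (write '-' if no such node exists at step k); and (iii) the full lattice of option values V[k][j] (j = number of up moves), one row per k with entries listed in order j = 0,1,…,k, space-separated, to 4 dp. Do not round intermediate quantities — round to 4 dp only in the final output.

price = 3.5606
boundary = - - - 52.1550 45.5659 52.1550 59.6968
tree:
3.5606
6.0427 1.4830
9.9382 2.7969 0.3699
15.7150 5.1570 0.8020 0.0000
22.3041 9.2146 1.7387 0.0000 0.0000
28.0607 15.7150 3.7697 0.0000 0.0000 0.0000
33.0900 22.3041 8.1732 0.0000 0.0000 0.0000 0.0000
37.4840 28.0607 15.7150 0.0000 0.0000 0.0000 0.0000 0.0000

Δt=0.19229  u=1.14460  d=0.87366  q=0.53072  discount=0.98284
step 7 (expiry): payoffs max(K−S,0) = 37.4840 28.0607 15.7150 0.0000 0.0000 0.0000 0.0000 0.0000
step 6: (k=6,j=0): S=34.7800, (K−S)⁺=33.0900, hold=31.9256 ⇒ V=33.0900 exercise | (k=6,j=1): S=45.5659, (K−S)⁺=22.3041, hold=21.1396 ⇒ V=22.3041 exercise | (k=6,j=2): S=59.6968, (K−S)⁺=8.1732, hold=7.2483 ⇒ V=8.1732 exercise | (k=6,j=3): S=78.2100, (K−S)⁺=0.0000, hold=0.0000 ⇒ V=0.0000 continue | (k=6,j=4): S=102.4645, (K−S)⁺=0.0000, hold=0.0000 ⇒ V=0.0000 continue | (k=6,j=5): S=134.2407, (K−S)⁺=0.0000, hold=0.0000 ⇒ V=0.0000 continue | (k=6,j=6): S=175.8714, (K−S)⁺=0.0000, hold=0.0000 ⇒ V=0.0000 continue  boundary S*=59.6968
step 5: (k=5,j=0): S=39.8093, (K−S)⁺=28.0607, hold=26.8962 ⇒ V=28.0607 exercise | (k=5,j=1): S=52.1550, (K−S)⁺=15.7150, hold=14.5506 ⇒ V=15.7150 exercise | (k=5,j=2): S=68.3293, (K−S)⁺=0.0000, hold=3.7697 ⇒ V=3.7697 continue | (k=5,j=3): S=89.5195, (K−S)⁺=0.0000, hold=0.0000 ⇒ V=0.0000 continue | (k=5,j=4): S=117.2813, (K−S)⁺=0.0000, hold=0.0000 ⇒ V=0.0000 continue | (k=5,j=5): S=153.6525, (K−S)⁺=0.0000, hold=0.0000 ⇒ V=0.0000 continue  boundary S*=52.1550
step 4: (k=4,j=0): S=45.5659, (K−S)⁺=22.3041, hold=21.1396 ⇒ V=22.3041 exercise | (k=4,j=1): S=59.6968, (K−S)⁺=8.1732, hold=9.2146 ⇒ V=9.2146 continue | (k=4,j=2): S=78.2100, (K−S)⁺=0.0000, hold=1.7387 ⇒ V=1.7387 continue | (k=4,j=3): S=102.4645, (K−S)⁺=0.0000, hold=0.0000 ⇒ V=0.0000 continue | (k=4,j=4): S=134.2407, (K−S)⁺=0.0000, hold=0.0000 ⇒ V=0.0000 continue  boundary S*=45.5659
step 3: (k=3,j=0): S=52.1550, (K−S)⁺=15.7150, hold=15.0938 ⇒ V=15.7150 exercise | (k=3,j=1): S=68.3293, (K−S)⁺=0.0000, hold=5.1570 ⇒ V=5.1570 continue | (k=3,j=2): S=89.5195, (K−S)⁺=0.0000, hold=0.8020 ⇒ V=0.8020 continue | (k=3,j=3): S=117.2813, (K−S)⁺=0.0000, hold=0.0000 ⇒ V=0.0000 continue  boundary S*=52.1550
step 2: (k=2,j=0): S=59.6968, (K−S)⁺=8.1732, hold=9.9382 ⇒ V=9.9382 continue | (k=2,j=1): S=78.2100, (K−S)⁺=0.0000, hold=2.7969 ⇒ V=2.7969 continue | (k=2,j=2): S=102.4645, (K−S)⁺=0.0000, hold=0.3699 ⇒ V=0.3699 continue  boundary S*=-
step 1: (k=1,j=0): S=68.3293, (K−S)⁺=0.0000, hold=6.0427 ⇒ V=6.0427 continue | (k=1,j=1): S=89.5195, (K−S)⁺=0.0000, hold=1.4830 ⇒ V=1.4830 continue  boundary S*=-
step 0: (k=0,j=0): S=78.2100, (K−S)⁺=0.0000, hold=3.5606 ⇒ V=3.5606 continue  boundary S*=-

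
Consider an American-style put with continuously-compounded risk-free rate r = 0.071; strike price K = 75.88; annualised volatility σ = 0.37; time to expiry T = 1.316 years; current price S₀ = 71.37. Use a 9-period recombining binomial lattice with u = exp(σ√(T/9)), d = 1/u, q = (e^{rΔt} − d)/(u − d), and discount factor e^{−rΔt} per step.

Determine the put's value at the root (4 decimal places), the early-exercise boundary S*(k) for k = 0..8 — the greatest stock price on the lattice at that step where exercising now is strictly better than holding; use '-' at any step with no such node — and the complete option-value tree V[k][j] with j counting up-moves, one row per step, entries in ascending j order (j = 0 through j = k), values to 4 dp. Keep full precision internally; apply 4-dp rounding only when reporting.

price = 11.8192
boundary = - - - 46.6851 53.7804 46.6851 53.7804 46.6851 53.7804
tree:
11.8192
16.4805 7.4307
22.2975 11.0400 3.9968
29.1949 15.9038 6.4340 1.6567
35.3541 22.0996 10.0748 2.9482 0.4072
40.7008 29.1949 15.2440 5.1450 0.8254 0.0000
45.3420 35.3541 22.0996 8.7451 1.6728 0.0000 0.0000
49.3709 40.7008 29.1949 14.3140 3.3903 0.0000 0.0000 0.0000
52.8683 45.3420 35.3541 22.0996 6.8711 0.0000 0.0000 0.0000 0.0000
55.9043 49.3709 40.7008 29.1949 13.9259 0.0000 0.0000 0.0000 0.0000 0.0000

params: Δt=0.14622 u=1.15198 d=0.86807 q=0.50144 e^(-rΔt)=0.98967
t_9 payoffs: 55.9043 49.3709 40.7008 29.1949 13.9259 0.0000 0.0000 0.0000 0.0000 0.0000
t_8: node(8,0) S=23.0117 payoff=52.8683 vs cont=52.0846 → 52.8683 [stop]  node(8,1) S=30.5380 payoff=45.3420 vs cont=44.5583 → 45.3420 [stop]  node(8,2) S=40.5259 payoff=35.3541 vs cont=34.5704 → 35.3541 [stop]  node(8,3) S=53.7804 payoff=22.0996 vs cont=21.3159 → 22.0996 [stop]  node(8,4) S=71.3700 payoff=4.5100 vs cont=6.8711 → 6.8711 [wait]  node(8,5) S=94.7125 payoff=0.0000 vs cont=0.0000 → 0.0000 [wait]  node(8,6) S=125.6896 payoff=0.0000 vs cont=0.0000 → 0.0000 [wait]  node(8,7) S=166.7980 payoff=0.0000 vs cont=0.0000 → 0.0000 [wait]  node(8,8) S=221.3516 payoff=0.0000 vs cont=0.0000 → 0.0000 [wait]  ⇒ S*(8)=53.7804
t_7: node(7,0) S=26.5091 payoff=49.3709 vs cont=48.5872 → 49.3709 [stop]  node(7,1) S=35.1792 payoff=40.7008 vs cont=39.9171 → 40.7008 [stop]  node(7,2) S=46.6851 payoff=29.1949 vs cont=28.4112 → 29.1949 [stop]  node(7,3) S=61.9541 payoff=13.9259 vs cont=14.3140 → 14.3140 [wait]  node(7,4) S=82.2170 payoff=0.0000 vs cont=3.3903 → 3.3903 [wait]  node(7,5) S=109.1072 payoff=0.0000 vs cont=0.0000 → 0.0000 [wait]  node(7,6) S=144.7922 payoff=0.0000 vs cont=0.0000 → 0.0000 [wait]  node(7,7) S=192.1484 payoff=0.0000 vs cont=0.0000 → 0.0000 [wait]  ⇒ S*(7)=46.6851
t_6: node(6,0) S=30.5380 payoff=45.3420 vs cont=44.5583 → 45.3420 [stop]  node(6,1) S=40.5259 payoff=35.3541 vs cont=34.5704 → 35.3541 [stop]  node(6,2) S=53.7804 payoff=22.0996 vs cont=21.5085 → 22.0996 [stop]  node(6,3) S=71.3700 payoff=4.5100 vs cont=8.7451 → 8.7451 [wait]  node(6,4) S=94.7125 payoff=0.0000 vs cont=1.6728 → 1.6728 [wait]  node(6,5) S=125.6896 payoff=0.0000 vs cont=0.0000 → 0.0000 [wait]  node(6,6) S=166.7980 payoff=0.0000 vs cont=0.0000 → 0.0000 [wait]  ⇒ S*(6)=53.7804
t_5: node(5,0) S=35.1792 payoff=40.7008 vs cont=39.9171 → 40.7008 [stop]  node(5,1) S=46.6851 payoff=29.1949 vs cont=28.4112 → 29.1949 [stop]  node(5,2) S=61.9541 payoff=13.9259 vs cont=15.2440 → 15.2440 [wait]  node(5,3) S=82.2170 payoff=0.0000 vs cont=5.1450 → 5.1450 [wait]  node(5,4) S=109.1072 payoff=0.0000 vs cont=0.8254 → 0.8254 [wait]  node(5,5) S=144.7922 payoff=0.0000 vs cont=0.0000 → 0.0000 [wait]  ⇒ S*(5)=46.6851
t_4: node(4,0) S=40.5259 payoff=35.3541 vs cont=34.5704 → 35.3541 [stop]  node(4,1) S=53.7804 payoff=22.0996 vs cont=21.9700 → 22.0996 [stop]  node(4,2) S=71.3700 payoff=4.5100 vs cont=10.0748 → 10.0748 [wait]  node(4,3) S=94.7125 payoff=0.0000 vs cont=2.9482 → 2.9482 [wait]  node(4,4) S=125.6896 payoff=0.0000 vs cont=0.4072 → 0.4072 [wait]  ⇒ S*(4)=53.7804
t_3: node(3,0) S=46.6851 payoff=29.1949 vs cont=28.4112 → 29.1949 [stop]  node(3,1) S=61.9541 payoff=13.9259 vs cont=15.9038 → 15.9038 [wait]  node(3,2) S=82.2170 payoff=0.0000 vs cont=6.4340 → 6.4340 [wait]  node(3,3) S=109.1072 payoff=0.0000 vs cont=1.6567 → 1.6567 [wait]  ⇒ S*(3)=46.6851
t_2: node(2,0) S=53.7804 payoff=22.0996 vs cont=22.2975 → 22.2975 [wait]  node(2,1) S=71.3700 payoff=4.5100 vs cont=11.0400 → 11.0400 [wait]  node(2,2) S=94.7125 payoff=0.0000 vs cont=3.9968 → 3.9968 [wait]  ⇒ S*(2)=-
t_1: node(1,0) S=61.9541 payoff=13.9259 vs cont=16.4805 → 16.4805 [wait]  node(1,1) S=82.2170 payoff=0.0000 vs cont=7.4307 → 7.4307 [wait]  ⇒ S*(1)=-
t_0: node(0,0) S=71.3700 payoff=4.5100 vs cont=11.8192 → 11.8192 [wait]  ⇒ S*(0)=-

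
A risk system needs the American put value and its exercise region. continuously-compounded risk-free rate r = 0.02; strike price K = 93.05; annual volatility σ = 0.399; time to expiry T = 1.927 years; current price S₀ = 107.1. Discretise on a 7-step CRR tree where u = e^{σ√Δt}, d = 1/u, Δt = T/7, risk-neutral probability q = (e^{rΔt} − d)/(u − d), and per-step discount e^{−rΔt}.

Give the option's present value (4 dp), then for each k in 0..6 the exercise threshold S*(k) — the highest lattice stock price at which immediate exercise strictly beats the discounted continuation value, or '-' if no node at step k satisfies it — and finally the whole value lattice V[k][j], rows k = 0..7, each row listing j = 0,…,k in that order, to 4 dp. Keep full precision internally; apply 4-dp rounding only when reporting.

price = 14.1978
boundary = - - - - 46.3573 57.1526 70.4618
tree:
14.1978
20.1056 7.4588
27.6552 11.5175 2.8017
36.7175 17.3884 4.7896 0.5104
46.6927 25.4918 8.1201 0.9521 0.0000
55.4489 35.8974 13.6281 1.7760 0.0000 0.0000
62.5512 46.6927 22.5882 3.3129 0.0000 0.0000 0.0000
68.3120 55.4489 35.8974 6.1796 0.0000 0.0000 0.0000 0.0000

Δt=0.27529, u=1.23287, d=0.81111, q=0.46094, disc=e^(-rΔt)=0.99451
k=7 terminal: V=max(K-S,0) → 68.3120 55.4489 35.8974 6.1796 0.0000 0.0000 0.0000 0.0000
k=6: j=0 S=30.4988 intr=62.5512 cont=62.0403 V=62.5512[EX]; j=1 S=46.3573 intr=46.6927 cont=46.1818 V=46.6927[EX]; j=2 S=70.4618 intr=22.5882 cont=22.0773 V=22.5882[EX]; j=3 S=107.1000 intr=0.0000 cont=3.3129 V=3.3129[hold]; j=4 S=162.7890 intr=0.0000 cont=0.0000 V=0.0000[hold]; j=5 S=247.4348 intr=0.0000 cont=0.0000 V=0.0000[hold]; j=6 S=376.0940 intr=0.0000 cont=0.0000 V=0.0000[hold]  S*(6)=70.4618
k=5: j=0 S=37.6011 intr=55.4489 cont=54.9380 V=55.4489[EX]; j=1 S=57.1526 intr=35.8974 cont=35.3865 V=35.8974[EX]; j=2 S=86.8704 intr=6.1796 cont=13.6281 V=13.6281[hold]; j=3 S=132.0405 intr=0.0000 cont=1.7760 V=1.7760[hold]; j=4 S=200.6980 intr=0.0000 cont=0.0000 V=0.0000[hold]; j=5 S=305.0553 intr=0.0000 cont=0.0000 V=0.0000[hold]  S*(5)=57.1526
k=4: j=0 S=46.3573 intr=46.6927 cont=46.1818 V=46.6927[EX]; j=1 S=70.4618 intr=22.5882 cont=25.4918 V=25.4918[hold]; j=2 S=107.1000 intr=0.0000 cont=8.1201 V=8.1201[hold]; j=3 S=162.7890 intr=0.0000 cont=0.9521 V=0.9521[hold]; j=4 S=247.4348 intr=0.0000 cont=0.0000 V=0.0000[hold]  S*(4)=46.3573
k=3: j=0 S=57.1526 intr=35.8974 cont=36.7175 V=36.7175[hold]; j=1 S=86.8704 intr=6.1796 cont=17.3884 V=17.3884[hold]; j=2 S=132.0405 intr=0.0000 cont=4.7896 V=4.7896[hold]; j=3 S=200.6980 intr=0.0000 cont=0.5104 V=0.5104[hold]  S*(3)=-
k=2: j=0 S=70.4618 intr=22.5882 cont=27.6552 V=27.6552[hold]; j=1 S=107.1000 intr=0.0000 cont=11.5175 V=11.5175[hold]; j=2 S=162.7890 intr=0.0000 cont=2.8017 V=2.8017[hold]  S*(2)=-
k=1: j=0 S=86.8704 intr=6.1796 cont=20.1056 V=20.1056[hold]; j=1 S=132.0405 intr=0.0000 cont=7.4588 V=7.4588[hold]  S*(1)=-
k=0: j=0 S=107.1000 intr=0.0000 cont=14.1978 V=14.1978[hold]  S*(0)=-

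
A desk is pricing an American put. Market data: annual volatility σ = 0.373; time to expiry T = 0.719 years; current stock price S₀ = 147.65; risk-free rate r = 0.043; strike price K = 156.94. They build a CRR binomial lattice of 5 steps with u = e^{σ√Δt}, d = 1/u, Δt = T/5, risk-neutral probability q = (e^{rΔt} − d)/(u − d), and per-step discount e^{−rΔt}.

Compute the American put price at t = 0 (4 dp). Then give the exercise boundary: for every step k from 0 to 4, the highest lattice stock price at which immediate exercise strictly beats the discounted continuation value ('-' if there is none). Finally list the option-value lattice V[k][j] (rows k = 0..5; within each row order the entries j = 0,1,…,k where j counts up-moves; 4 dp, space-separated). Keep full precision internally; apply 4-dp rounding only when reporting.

price = 22.2293
boundary = - - 111.2694 96.5933 111.2694
tree:
22.2293
32.5582 11.6129
45.6706 19.1358 3.8221
60.3467 30.4026 7.4900 0.0000
73.0871 45.6706 14.6782 0.0000 0.0000
84.1471 60.3467 28.7646 0.0000 0.0000 0.0000

Δt=0.14380, u=1.15194, d=0.86810, q=0.48655, disc=e^(-rΔt)=0.99384
k=5 terminal: V=max(K-S,0) → 84.1471 60.3467 28.7646 0.0000 0.0000 0.0000
k=4: j=0 S=83.8529 intr=73.0871 cont=72.1197 V=73.0871[EX]; j=1 S=111.2694 intr=45.6706 cont=44.7032 V=45.6706[EX]; j=2 S=147.6500 intr=9.2900 cont=14.6782 V=14.6782[hold]; j=3 S=195.9256 intr=0.0000 cont=0.0000 V=0.0000[hold]; j=4 S=259.9854 intr=0.0000 cont=0.0000 V=0.0000[hold]  S*(4)=111.2694
k=3: j=0 S=96.5933 intr=60.3467 cont=59.3793 V=60.3467[EX]; j=1 S=128.1754 intr=28.7646 cont=30.4026 V=30.4026[hold]; j=2 S=170.0836 intr=0.0000 cont=7.4900 V=7.4900[hold]; j=3 S=225.6940 intr=0.0000 cont=0.0000 V=0.0000[hold]  S*(3)=96.5933
k=2: j=0 S=111.2694 intr=45.6706 cont=45.4952 V=45.6706[EX]; j=1 S=147.6500 intr=9.2900 cont=19.1358 V=19.1358[hold]; j=2 S=195.9256 intr=0.0000 cont=3.8221 V=3.8221[hold]  S*(2)=111.2694
k=1: j=0 S=128.1754 intr=28.7646 cont=32.5582 V=32.5582[hold]; j=1 S=170.0836 intr=0.0000 cont=11.6129 V=11.6129[hold]  S*(1)=-
k=0: j=0 S=147.6500 intr=9.2900 cont=22.2293 V=22.2293[hold]  S*(0)=-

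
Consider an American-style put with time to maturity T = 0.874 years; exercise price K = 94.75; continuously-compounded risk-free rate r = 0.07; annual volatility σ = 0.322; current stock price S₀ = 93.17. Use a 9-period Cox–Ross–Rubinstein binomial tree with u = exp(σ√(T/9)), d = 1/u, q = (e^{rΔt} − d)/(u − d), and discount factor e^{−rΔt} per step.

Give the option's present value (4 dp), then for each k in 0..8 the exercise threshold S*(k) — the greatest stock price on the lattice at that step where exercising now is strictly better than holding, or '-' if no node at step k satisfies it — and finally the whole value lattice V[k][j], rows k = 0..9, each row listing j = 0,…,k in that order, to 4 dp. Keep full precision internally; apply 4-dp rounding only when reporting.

params: Δt=0.09711 u=1.10555 d=0.90453 q=0.50887 e^(-rΔt)=0.99323
t_9 payoffs: 56.9869 48.5943 38.3366 25.7991 10.4753 0.0000 0.0000 0.0000 0.0000 0.0000
t_8: node(8,0) S=41.7490 payoff=53.0010 vs cont=52.3591 → 53.0010 [stop]  node(8,1) S=51.0274 payoff=43.7226 vs cont=43.0807 → 43.7226 [stop]  node(8,2) S=62.3679 payoff=32.3821 vs cont=31.7402 → 32.3821 [stop]  node(8,3) S=76.2287 payoff=18.5213 vs cont=17.8794 → 18.5213 [stop]  node(8,4) S=93.1700 payoff=1.5800 vs cont=5.1099 → 5.1099 [wait]  node(8,5) S=113.8764 payoff=0.0000 vs cont=0.0000 → 0.0000 [wait]  node(8,6) S=139.1846 payoff=0.0000 vs cont=0.0000 → 0.0000 [wait]  node(8,7) S=170.1173 payoff=0.0000 vs cont=0.0000 → 0.0000 [wait]  node(8,8) S=207.9247 payoff=0.0000 vs cont=0.0000 → 0.0000 [wait]  ⇒ S*(8)=76.2287
t_7: node(7,0) S=46.1557 payoff=48.5943 vs cont=47.9524 → 48.5943 [stop]  node(7,1) S=56.4134 payoff=38.3366 vs cont=37.6947 → 38.3366 [stop]  node(7,2) S=68.9509 payoff=25.7991 vs cont=25.1572 → 25.7991 [stop]  node(7,3) S=84.2747 payoff=10.4753 vs cont=11.6174 → 11.6174 [wait]  node(7,4) S=103.0042 payoff=0.0000 vs cont=2.4926 → 2.4926 [wait]  node(7,5) S=125.8961 payoff=0.0000 vs cont=0.0000 → 0.0000 [wait]  node(7,6) S=153.8756 payoff=0.0000 vs cont=0.0000 → 0.0000 [wait]  node(7,7) S=188.0733 payoff=0.0000 vs cont=0.0000 → 0.0000 [wait]  ⇒ S*(7)=68.9509
t_6: node(6,0) S=51.0274 payoff=43.7226 vs cont=43.0807 → 43.7226 [stop]  node(6,1) S=62.3679 payoff=32.3821 vs cont=31.7402 → 32.3821 [stop]  node(6,2) S=76.2287 payoff=18.5213 vs cont=18.4567 → 18.5213 [stop]  node(6,3) S=93.1700 payoff=1.5800 vs cont=6.9269 → 6.9269 [wait]  node(6,4) S=113.8764 payoff=0.0000 vs cont=1.2159 → 1.2159 [wait]  node(6,5) S=139.1846 payoff=0.0000 vs cont=0.0000 → 0.0000 [wait]  node(6,6) S=170.1173 payoff=0.0000 vs cont=0.0000 → 0.0000 [wait]  ⇒ S*(6)=76.2287
t_5: node(5,0) S=56.4134 payoff=38.3366 vs cont=37.6947 → 38.3366 [stop]  node(5,1) S=68.9509 payoff=25.7991 vs cont=25.1572 → 25.7991 [stop]  node(5,2) S=84.2747 payoff=10.4753 vs cont=12.5358 → 12.5358 [wait]  node(5,3) S=103.0042 payoff=0.0000 vs cont=3.9935 → 3.9935 [wait]  node(5,4) S=125.8961 payoff=0.0000 vs cont=0.5931 → 0.5931 [wait]  node(5,5) S=153.8756 payoff=0.0000 vs cont=0.0000 → 0.0000 [wait]  ⇒ S*(5)=68.9509
t_4: node(4,0) S=62.3679 payoff=32.3821 vs cont=31.7402 → 32.3821 [stop]  node(4,1) S=76.2287 payoff=18.5213 vs cont=18.9208 → 18.9208 [wait]  node(4,2) S=93.1700 payoff=1.5800 vs cont=8.1335 → 8.1335 [wait]  node(4,3) S=113.8764 payoff=0.0000 vs cont=2.2479 → 2.2479 [wait]  node(4,4) S=139.1846 payoff=0.0000 vs cont=0.2893 → 0.2893 [wait]  ⇒ S*(4)=62.3679
t_3: node(3,0) S=68.9509 payoff=25.7991 vs cont=25.3591 → 25.7991 [stop]  node(3,1) S=84.2747 payoff=10.4753 vs cont=13.3405 → 13.3405 [wait]  node(3,2) S=103.0042 payoff=0.0000 vs cont=5.1037 → 5.1037 [wait]  node(3,3) S=125.8961 payoff=0.0000 vs cont=1.2428 → 1.2428 [wait]  ⇒ S*(3)=68.9509
t_2: node(2,0) S=76.2287 payoff=18.5213 vs cont=19.3275 → 19.3275 [wait]  node(2,1) S=93.1700 payoff=1.5800 vs cont=9.0871 → 9.0871 [wait]  node(2,2) S=113.8764 payoff=0.0000 vs cont=3.1177 → 3.1177 [wait]  ⇒ S*(2)=-
t_1: node(1,0) S=84.2747 payoff=10.4753 vs cont=14.0209 → 14.0209 [wait]  node(1,1) S=103.0042 payoff=0.0000 vs cont=6.0085 → 6.0085 [wait]  ⇒ S*(1)=-
t_0: node(0,0) S=93.1700 payoff=1.5800 vs cont=9.8763 → 9.8763 [wait]  ⇒ S*(0)=-

price = 9.8763
boundary = - - - 68.9509 62.3679 68.9509 76.2287 68.9509 76.2287
tree:
9.8763
14.0209 6.0085
19.3275 9.0871 3.1177
25.7991 13.3405 5.1037 1.2428
32.3821 18.9208 8.1335 2.2479 0.2893
38.3366 25.7991 12.5358 3.9935 0.5931 0.0000
43.7226 32.3821 18.5213 6.9269 1.2159 0.0000 0.0000
48.5943 38.3366 25.7991 11.6174 2.4926 0.0000 0.0000 0.0000
53.0010 43.7226 32.3821 18.5213 5.1099 0.0000 0.0000 0.0000 0.0000
56.9869 48.5943 38.3366 25.7991 10.4753 0.0000 0.0000 0.0000 0.0000 0.0000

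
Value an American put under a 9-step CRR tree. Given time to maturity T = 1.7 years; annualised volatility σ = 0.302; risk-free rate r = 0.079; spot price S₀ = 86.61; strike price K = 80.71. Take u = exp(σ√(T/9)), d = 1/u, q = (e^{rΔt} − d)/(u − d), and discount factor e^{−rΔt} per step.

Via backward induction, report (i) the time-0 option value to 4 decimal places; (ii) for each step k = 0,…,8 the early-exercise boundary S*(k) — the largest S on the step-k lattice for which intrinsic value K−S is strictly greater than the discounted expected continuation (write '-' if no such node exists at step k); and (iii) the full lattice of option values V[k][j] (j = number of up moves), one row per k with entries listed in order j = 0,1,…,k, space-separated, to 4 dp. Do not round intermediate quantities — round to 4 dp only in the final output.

params: Δt=0.18889 u=1.14026 d=0.87700 q=0.52434 e^(-rΔt)=0.98519
t_9 payoffs: 54.1306 46.1519 35.7781 22.2902 4.7534 0.0000 0.0000 0.0000 0.0000 0.0000
t_8: node(8,0) S=30.3073 payoff=50.4027 vs cont=49.2073 → 50.4027 [stop]  node(8,1) S=39.4051 payoff=41.3049 vs cont=40.1095 → 41.3049 [stop]  node(8,2) S=51.2339 payoff=29.4761 vs cont=28.2806 → 29.4761 [stop]  node(8,3) S=66.6136 payoff=14.0964 vs cont=12.9010 → 14.0964 [stop]  node(8,4) S=86.6100 payoff=0.0000 vs cont=2.2275 → 2.2275 [wait]  node(8,5) S=112.6090 payoff=0.0000 vs cont=0.0000 → 0.0000 [wait]  node(8,6) S=146.4126 payoff=0.0000 vs cont=0.0000 → 0.0000 [wait]  node(8,7) S=190.3634 payoff=0.0000 vs cont=0.0000 → 0.0000 [wait]  node(8,8) S=247.5076 payoff=0.0000 vs cont=0.0000 → 0.0000 [wait]  ⇒ S*(8)=66.6136
t_7: node(7,0) S=34.5581 payoff=46.1519 vs cont=44.9565 → 46.1519 [stop]  node(7,1) S=44.9319 payoff=35.7781 vs cont=34.5826 → 35.7781 [stop]  node(7,2) S=58.4198 payoff=22.2902 vs cont=21.0947 → 22.2902 [stop]  node(7,3) S=75.9566 payoff=4.7534 vs cont=7.7564 → 7.7564 [wait]  node(7,4) S=98.7576 payoff=0.0000 vs cont=1.0438 → 1.0438 [wait]  node(7,5) S=128.4032 payoff=0.0000 vs cont=0.0000 → 0.0000 [wait]  node(7,6) S=166.9479 payoff=0.0000 vs cont=0.0000 → 0.0000 [wait]  node(7,7) S=217.0631 payoff=0.0000 vs cont=0.0000 → 0.0000 [wait]  ⇒ S*(7)=58.4198
t_6: node(6,0) S=39.4051 payoff=41.3049 vs cont=40.1095 → 41.3049 [stop]  node(6,1) S=51.2339 payoff=29.4761 vs cont=28.2806 → 29.4761 [stop]  node(6,2) S=66.6136 payoff=14.0964 vs cont=14.4523 → 14.4523 [wait]  node(6,3) S=86.6100 payoff=0.0000 vs cont=4.1740 → 4.1740 [wait]  node(6,4) S=112.6090 payoff=0.0000 vs cont=0.4892 → 0.4892 [wait]  node(6,5) S=146.4126 payoff=0.0000 vs cont=0.0000 → 0.0000 [wait]  node(6,6) S=190.3634 payoff=0.0000 vs cont=0.0000 → 0.0000 [wait]  ⇒ S*(6)=51.2339
t_5: node(5,0) S=44.9319 payoff=35.7781 vs cont=34.5826 → 35.7781 [stop]  node(5,1) S=58.4198 payoff=22.2902 vs cont=21.2786 → 22.2902 [stop]  node(5,2) S=75.9566 payoff=4.7534 vs cont=8.9287 → 8.9287 [wait]  node(5,3) S=98.7576 payoff=0.0000 vs cont=2.2087 → 2.2087 [wait]  node(5,4) S=128.4032 payoff=0.0000 vs cont=0.2292 → 0.2292 [wait]  node(5,5) S=166.9479 payoff=0.0000 vs cont=0.0000 → 0.0000 [wait]  ⇒ S*(5)=58.4198
t_4: node(4,0) S=51.2339 payoff=29.4761 vs cont=28.2806 → 29.4761 [stop]  node(4,1) S=66.6136 payoff=14.0964 vs cont=15.0578 → 15.0578 [wait]  node(4,2) S=86.6100 payoff=0.0000 vs cont=5.3251 → 5.3251 [wait]  node(4,3) S=112.6090 payoff=0.0000 vs cont=1.1534 → 1.1534 [wait]  node(4,4) S=146.4126 payoff=0.0000 vs cont=0.1074 → 0.1074 [wait]  ⇒ S*(4)=51.2339
t_3: node(3,0) S=58.4198 payoff=22.2902 vs cont=21.5914 → 22.2902 [stop]  node(3,1) S=75.9566 payoff=4.7534 vs cont=9.8071 → 9.8071 [wait]  node(3,2) S=98.7576 payoff=0.0000 vs cont=3.0912 → 3.0912 [wait]  node(3,3) S=128.4032 payoff=0.0000 vs cont=0.5960 → 0.5960 [wait]  ⇒ S*(3)=58.4198
t_2: node(2,0) S=66.6136 payoff=14.0964 vs cont=15.5116 → 15.5116 [wait]  node(2,1) S=86.6100 payoff=0.0000 vs cont=6.1926 → 6.1926 [wait]  node(2,2) S=112.6090 payoff=0.0000 vs cont=1.7565 → 1.7565 [wait]  ⇒ S*(2)=-
t_1: node(1,0) S=75.9566 payoff=4.7534 vs cont=10.4679 → 10.4679 [wait]  node(1,1) S=98.7576 payoff=0.0000 vs cont=3.8093 → 3.8093 [wait]  ⇒ S*(1)=-
t_0: node(0,0) S=86.6100 payoff=0.0000 vs cont=6.8732 → 6.8732 [wait]  ⇒ S*(0)=-

price = 6.8732
boundary = - - - 58.4198 51.2339 58.4198 51.2339 58.4198 66.6136
tree:
6.8732
10.4679 3.8093
15.5116 6.1926 1.7565
22.2902 9.8071 3.0912 0.5960
29.4761 15.0578 5.3251 1.1534 0.1074
35.7781 22.2902 8.9287 2.2087 0.2292 0.0000
41.3049 29.4761 14.4523 4.1740 0.4892 0.0000 0.0000
46.1519 35.7781 22.2902 7.7564 1.0438 0.0000 0.0000 0.0000
50.4027 41.3049 29.4761 14.0964 2.2275 0.0000 0.0000 0.0000 0.0000
54.1306 46.1519 35.7781 22.2902 4.7534 0.0000 0.0000 0.0000 0.0000 0.0000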